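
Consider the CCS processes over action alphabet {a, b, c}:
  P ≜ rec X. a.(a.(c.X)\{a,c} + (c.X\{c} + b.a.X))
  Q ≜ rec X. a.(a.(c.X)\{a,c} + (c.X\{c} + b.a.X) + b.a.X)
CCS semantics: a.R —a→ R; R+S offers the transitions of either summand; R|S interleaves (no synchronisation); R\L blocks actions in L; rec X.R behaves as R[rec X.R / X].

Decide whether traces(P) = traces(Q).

Reachable graph of P (8 states):
  u0 = rec X. a.(a.(c.X)\{a,c} + (c.X\{c} + b.a.X)) :: —a→ u1
  u1 = a.(c.(rec X. a.(a.(c.X)\{a,c} + (c.X\{c} + b.a.X))))\{a,c} + (c.(rec X. a.(a.(c.X)\{a,c} + (c.X\{c} + b.a.X)))\{c} + b.a.(rec X. a.(a.(c.X)\{a,c} + (c.X\{c} + b.a.X)))) :: —a→ u2, —b→ u3, —c→ u4
  u2 = (c.(rec X. a.(a.(c.X)\{a,c} + (c.X\{c} + b.a.X))))\{a,c} :: ∅
  u3 = a.(rec X. a.(a.(c.X)\{a,c} + (c.X\{c} + b.a.X))) :: —a→ u0
  u4 = (rec X. a.(a.(c.X)\{a,c} + (c.X\{c} + b.a.X)))\{c} :: —a→ u5
  u5 = (a.(c.(rec X. a.(a.(c.X)\{a,c} + (c.X\{c} + b.a.X))))\{a,c} + (c.(rec X. a.(a.(c.X)\{a,c} + (c.X\{c} + b.a.X)))\{c} + b.a.(rec X. a.(a.(c.X)\{a,c} + (c.X\{c} + b.a.X)))))\{c} :: —a→ u6, —b→ u7
  u6 = (c.(rec X. a.(a.(c.X)\{a,c} + (c.X\{c} + b.a.X))))\{a,c}\{c} :: ∅
  u7 = (a.(rec X. a.(a.(c.X)\{a,c} + (c.X\{c} + b.a.X))))\{c} :: —a→ u4
Reachable graph of Q (8 states):
  v0 = rec X. a.(a.(c.X)\{a,c} + (c.X\{c} + b.a.X) + b.a.X) :: —a→ v1
  v1 = a.(c.(rec X. a.(a.(c.X)\{a,c} + (c.X\{c} + b.a.X) + b.a.X)))\{a,c} + (c.(rec X. a.(a.(c.X)\{a,c} + (c.X\{c} + b.a.X) + b.a.X))\{c} + b.a.(rec X. a.(a.(c.X)\{a,c} + (c.X\{c} + b.a.X) + b.a.X))) + b.a.(rec X. a.(a.(c.X)\{a,c} + (c.X\{c} + b.a.X) + b.a.X)) :: —a→ v2, —b→ v3, —c→ v4
  v2 = (c.(rec X. a.(a.(c.X)\{a,c} + (c.X\{c} + b.a.X) + b.a.X)))\{a,c} :: ∅
  v3 = a.(rec X. a.(a.(c.X)\{a,c} + (c.X\{c} + b.a.X) + b.a.X)) :: —a→ v0
  v4 = (rec X. a.(a.(c.X)\{a,c} + (c.X\{c} + b.a.X) + b.a.X))\{c} :: —a→ v5
  v5 = (a.(c.(rec X. a.(a.(c.X)\{a,c} + (c.X\{c} + b.a.X) + b.a.X)))\{a,c} + (c.(rec X. a.(a.(c.X)\{a,c} + (c.X\{c} + b.a.X) + b.a.X))\{c} + b.a.(rec X. a.(a.(c.X)\{a,c} + (c.X\{c} + b.a.X) + b.a.X))) + b.a.(rec X. a.(a.(c.X)\{a,c} + (c.X\{c} + b.a.X) + b.a.X)))\{c} :: —a→ v6, —b→ v7
  v6 = (c.(rec X. a.(a.(c.X)\{a,c} + (c.X\{c} + b.a.X) + b.a.X)))\{a,c}\{c} :: ∅
  v7 = (a.(rec X. a.(a.(c.X)\{a,c} + (c.X\{c} + b.a.X) + b.a.X)))\{c} :: —a→ v4
Coarsest stable partition (strong bisimilarity classes):
  B0 = {u0, v0}
  B1 = {u1, v1}
  B2 = {u3, v3}
  B3 = {u4, v4}
  B4 = {u5, v5}
  B5 = {u2, u6, v2, v6}
  B6 = {u7, v7}
u0 ∈ B0, v0 ∈ B0 → same block
Bisimilar ⇒ trace-equivalent.

traces(P) = traces(Q)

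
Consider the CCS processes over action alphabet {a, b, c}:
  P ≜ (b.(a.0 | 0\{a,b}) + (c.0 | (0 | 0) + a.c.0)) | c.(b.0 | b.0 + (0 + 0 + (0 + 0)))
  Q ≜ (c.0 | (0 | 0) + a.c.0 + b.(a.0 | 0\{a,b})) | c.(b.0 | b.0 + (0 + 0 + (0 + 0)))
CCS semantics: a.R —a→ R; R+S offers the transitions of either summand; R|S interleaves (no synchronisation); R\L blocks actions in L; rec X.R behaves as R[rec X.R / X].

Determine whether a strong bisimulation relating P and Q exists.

bisimilar

Reachable graph of P (30 states):
  s0 = (b.(a.0 | 0\{a,b}) + (c.0 | (0 | 0) + a.c.0)) | c.(b.0 | b.0 + (0 + 0 + (0 + 0))) :: -a-> s1, -b-> s2, -c-> s3, -c-> s4
  s1 = c.0 | c.(b.0 | b.0 + (0 + 0 + (0 + 0))) :: -c-> s5, -c-> s6
  s2 = a.0 | 0\{a,b} | c.(b.0 | b.0 + (0 + 0 + (0 + 0))) :: -a-> s7, -c-> s8
  s3 = (b.(a.0 | 0\{a,b}) + (c.0 | (0 | 0) + a.c.0)) | (b.0 | b.0 + (0 + 0 + (0 + 0))) :: -a-> s6, -b-> s10, -b-> s8, -b-> s9, -c-> s11
  s4 = 0 | (0 | 0) | c.(b.0 | b.0 + (0 + 0 + (0 + 0))) :: -c-> s11
  s5 = 0 | c.(b.0 | b.0 + (0 + 0 + (0 + 0))) :: -c-> s12
  s6 = c.0 | (b.0 | b.0 + (0 + 0 + (0 + 0))) :: -b-> s13, -b-> s14, -c-> s12
  s7 = 0 | 0\{a,b} | c.(b.0 | b.0 + (0 + 0 + (0 + 0))) :: -c-> s15
  s8 = a.0 | 0\{a,b} | (b.0 | b.0 + (0 + 0 + (0 + 0))) :: -a-> s15, -b-> s16, -b-> s17
  s9 = (b.(a.0 | 0\{a,b}) + (c.0 | (0 | 0) + a.c.0)) | (0 | b.0) :: -a-> s13, -b-> s16, -b-> s18, -c-> s19
  s10 = (b.(a.0 | 0\{a,b}) + (c.0 | (0 | 0) + a.c.0)) | (b.0 | 0) :: -a-> s14, -b-> s17, -b-> s18, -c-> s20
  s11 = 0 | (0 | 0) | (b.0 | b.0 + (0 + 0 + (0 + 0))) :: -b-> s19, -b-> s20
  s12 = 0 | (b.0 | b.0 + (0 + 0 + (0 + 0))) :: -b-> s21, -b-> s22
  s13 = c.0 | (0 | b.0) :: -b-> s23, -c-> s21
  s14 = c.0 | (b.0 | 0) :: -b-> s23, -c-> s22
  s15 = 0 | 0\{a,b} | (b.0 | b.0 + (0 + 0 + (0 + 0))) :: -b-> s24, -b-> s25
  s16 = a.0 | 0\{a,b} | (0 | b.0) :: -a-> s24, -b-> s26
  s17 = a.0 | 0\{a,b} | (b.0 | 0) :: -a-> s25, -b-> s26
  s18 = (b.(a.0 | 0\{a,b}) + (c.0 | (0 | 0) + a.c.0)) | (0 | 0) :: -a-> s23, -b-> s26, -c-> s27
  s19 = 0 | (0 | 0) | (0 | b.0) :: -b-> s27
  s20 = 0 | (0 | 0) | (b.0 | 0) :: -b-> s27
  s21 = 0 | (0 | b.0) :: -b-> s28
  s22 = 0 | (b.0 | 0) :: -b-> s28
  s23 = c.0 | (0 | 0) :: -c-> s28
  s24 = 0 | 0\{a,b} | (0 | b.0) :: -b-> s29
  s25 = 0 | 0\{a,b} | (b.0 | 0) :: -b-> s29
  s26 = a.0 | 0\{a,b} | (0 | 0) :: -a-> s29
  s27 = 0 | (0 | 0) | (0 | 0) :: stopped
  s28 = 0 | (0 | 0) :: stopped
  s29 = 0 | 0\{a,b} | (0 | 0) :: stopped
Reachable graph of Q (30 states):
  t0 = (c.0 | (0 | 0) + a.c.0 + b.(a.0 | 0\{a,b})) | c.(b.0 | b.0 + (0 + 0 + (0 + 0))) :: -a-> t1, -b-> t2, -c-> t3, -c-> t4
  t1 = c.0 | c.(b.0 | b.0 + (0 + 0 + (0 + 0))) :: -c-> t5, -c-> t6
  t2 = a.0 | 0\{a,b} | c.(b.0 | b.0 + (0 + 0 + (0 + 0))) :: -a-> t7, -c-> t8
  t3 = (c.0 | (0 | 0) + a.c.0 + b.(a.0 | 0\{a,b})) | (b.0 | b.0 + (0 + 0 + (0 + 0))) :: -a-> t6, -b-> t10, -b-> t8, -b-> t9, -c-> t11
  t4 = 0 | (0 | 0) | c.(b.0 | b.0 + (0 + 0 + (0 + 0))) :: -c-> t11
  t5 = 0 | c.(b.0 | b.0 + (0 + 0 + (0 + 0))) :: -c-> t12
  t6 = c.0 | (b.0 | b.0 + (0 + 0 + (0 + 0))) :: -b-> t13, -b-> t14, -c-> t12
  t7 = 0 | 0\{a,b} | c.(b.0 | b.0 + (0 + 0 + (0 + 0))) :: -c-> t15
  t8 = a.0 | 0\{a,b} | (b.0 | b.0 + (0 + 0 + (0 + 0))) :: -a-> t15, -b-> t16, -b-> t17
  t9 = (c.0 | (0 | 0) + a.c.0 + b.(a.0 | 0\{a,b})) | (0 | b.0) :: -a-> t13, -b-> t16, -b-> t18, -c-> t19
  t10 = (c.0 | (0 | 0) + a.c.0 + b.(a.0 | 0\{a,b})) | (b.0 | 0) :: -a-> t14, -b-> t17, -b-> t18, -c-> t20
  t11 = 0 | (0 | 0) | (b.0 | b.0 + (0 + 0 + (0 + 0))) :: -b-> t19, -b-> t20
  t12 = 0 | (b.0 | b.0 + (0 + 0 + (0 + 0))) :: -b-> t21, -b-> t22
  t13 = c.0 | (0 | b.0) :: -b-> t23, -c-> t21
  t14 = c.0 | (b.0 | 0) :: -b-> t23, -c-> t22
  t15 = 0 | 0\{a,b} | (b.0 | b.0 + (0 + 0 + (0 + 0))) :: -b-> t24, -b-> t25
  t16 = a.0 | 0\{a,b} | (0 | b.0) :: -a-> t24, -b-> t26
  t17 = a.0 | 0\{a,b} | (b.0 | 0) :: -a-> t25, -b-> t26
  t18 = (c.0 | (0 | 0) + a.c.0 + b.(a.0 | 0\{a,b})) | (0 | 0) :: -a-> t23, -b-> t26, -c-> t27
  t19 = 0 | (0 | 0) | (0 | b.0) :: -b-> t27
  t20 = 0 | (0 | 0) | (b.0 | 0) :: -b-> t27
  t21 = 0 | (0 | b.0) :: -b-> t28
  t22 = 0 | (b.0 | 0) :: -b-> t28
  t23 = c.0 | (0 | 0) :: -c-> t28
  t24 = 0 | 0\{a,b} | (0 | b.0) :: -b-> t29
  t25 = 0 | 0\{a,b} | (b.0 | 0) :: -b-> t29
  t26 = a.0 | 0\{a,b} | (0 | 0) :: -a-> t29
  t27 = 0 | (0 | 0) | (0 | 0) :: stopped
  t28 = 0 | (0 | 0) :: stopped
  t29 = 0 | 0\{a,b} | (0 | 0) :: stopped
Bisimilarity quotient blocks:
  B0 = {s0, t0}
  B1 = {s2, t2}
  B2 = {s8, t8}
  B3 = {s16, s17, t16, t17}
  B4 = {s19, s20, s21, s22, s24, s25, t19, t20, t21, t22, t24, t25}
  B5 = {s27, s28, s29, t27, t28, t29}
  B6 = {s26, t26}
  B7 = {s11, s12, s15, t11, t12, t15}
  B8 = {s4, s5, s7, t4, t5, t7}
  B9 = {s1, t1}
  B10 = {s6, t6}
  B11 = {s13, s14, t13, t14}
  B12 = {s23, t23}
  B13 = {s3, t3}
  B14 = {s10, s9, t10, t9}
  B15 = {s18, t18}
s0 ∈ B0, t0 ∈ B0 → same block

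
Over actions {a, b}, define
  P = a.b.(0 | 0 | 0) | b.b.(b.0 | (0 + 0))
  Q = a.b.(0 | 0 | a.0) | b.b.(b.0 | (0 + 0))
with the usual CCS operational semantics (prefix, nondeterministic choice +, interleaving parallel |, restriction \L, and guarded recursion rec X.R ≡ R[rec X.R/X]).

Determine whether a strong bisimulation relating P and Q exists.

LTS(P): 12 reachable states
  s0 = a.b.(0 | 0 | 0) | b.b.(b.0 | (0 + 0)) → —a→ s1, —b→ s2
  s1 = b.(0 | 0 | 0) | b.b.(b.0 | (0 + 0)) → —b→ s3, —b→ s4
  s2 = a.b.(0 | 0 | 0) | b.(b.0 | (0 + 0)) → —a→ s4, —b→ s5
  s3 = 0 | 0 | 0 | b.b.(b.0 | (0 + 0)) → —b→ s6
  s4 = b.(0 | 0 | 0) | b.(b.0 | (0 + 0)) → —b→ s6, —b→ s7
  s5 = a.b.(0 | 0 | 0) | (b.0 | (0 + 0)) → —a→ s7, —b→ s8
  s6 = 0 | 0 | 0 | b.(b.0 | (0 + 0)) → —b→ s9
  s7 = b.(0 | 0 | 0) | (b.0 | (0 + 0)) → —b→ s10, —b→ s9
  s8 = a.b.(0 | 0 | 0) | (0 | (0 + 0)) → —a→ s10
  s9 = 0 | 0 | 0 | (b.0 | (0 + 0)) → —b→ s11
  s10 = b.(0 | 0 | 0) | (0 | (0 + 0)) → —b→ s11
  s11 = 0 | 0 | 0 | (0 | (0 + 0)) → stopped
LTS(Q): 16 reachable states
  t0 = a.b.(0 | 0 | a.0) | b.b.(b.0 | (0 + 0)) → —a→ t1, —b→ t2
  t1 = b.(0 | 0 | a.0) | b.b.(b.0 | (0 + 0)) → —b→ t3, —b→ t4
  t2 = a.b.(0 | 0 | a.0) | b.(b.0 | (0 + 0)) → —a→ t4, —b→ t5
  t3 = 0 | 0 | a.0 | b.b.(b.0 | (0 + 0)) → —a→ t6, —b→ t7
  t4 = b.(0 | 0 | a.0) | b.(b.0 | (0 + 0)) → —b→ t7, —b→ t8
  t5 = a.b.(0 | 0 | a.0) | (b.0 | (0 + 0)) → —a→ t8, —b→ t9
  t6 = 0 | 0 | 0 | b.b.(b.0 | (0 + 0)) → —b→ t10
  t7 = 0 | 0 | a.0 | b.(b.0 | (0 + 0)) → —a→ t10, —b→ t11
  t8 = b.(0 | 0 | a.0) | (b.0 | (0 + 0)) → —b→ t11, —b→ t12
  t9 = a.b.(0 | 0 | a.0) | (0 | (0 + 0)) → —a→ t12
  t10 = 0 | 0 | 0 | b.(b.0 | (0 + 0)) → —b→ t13
  t11 = 0 | 0 | a.0 | (b.0 | (0 + 0)) → —a→ t13, —b→ t14
  t12 = b.(0 | 0 | a.0) | (0 | (0 + 0)) → —b→ t14
  t13 = 0 | 0 | 0 | (b.0 | (0 + 0)) → —b→ t15
  t14 = 0 | 0 | a.0 | (0 | (0 + 0)) → —a→ t15
  t15 = 0 | 0 | 0 | (0 | (0 + 0)) → stopped
Coarsest stable partition (strong bisimilarity classes):
  B0 = {s0}
  B1 = {s2}
  B2 = {s3, s4, t6}
  B3 = {s6, s7, t10}
  B4 = {s10, s9, t13}
  B5 = {s11, t15}
  B6 = {s5}
  B7 = {s8}
  B8 = {s1}
  B9 = {t0}
  B10 = {t1}
  B11 = {t4}
  B12 = {t8}
  B13 = {t11}
  B14 = {t14}
  B15 = {t12}
  B16 = {t7}
  B17 = {t3}
  B18 = {t2}
  B19 = {t5}
  B20 = {t9}
s0 ∈ B0, t0 ∈ B9 → different blocks

P ≁ Q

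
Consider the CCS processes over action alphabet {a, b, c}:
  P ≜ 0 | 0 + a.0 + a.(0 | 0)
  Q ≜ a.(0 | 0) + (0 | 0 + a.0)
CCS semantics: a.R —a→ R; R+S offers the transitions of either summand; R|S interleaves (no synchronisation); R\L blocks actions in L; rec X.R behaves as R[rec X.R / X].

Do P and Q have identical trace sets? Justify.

YES

Reachable graph of P (3 states):
  m0 = 0 | 0 + a.0 + a.(0 | 0) ⊢ --a--▸ m1, --a--▸ m2
  m1 = 0 ⊢ ·
  m2 = 0 | 0 ⊢ ·
Reachable graph of Q (3 states):
  n0 = a.(0 | 0) + (0 | 0 + a.0) ⊢ --a--▸ n1, --a--▸ n2
  n1 = 0 ⊢ ·
  n2 = 0 | 0 ⊢ ·
Bisimilarity quotient blocks:
  B0 = {m0, n0}
  B1 = {m1, m2, n1, n2}
m0 ∈ B0, n0 ∈ B0 → same block
Bisimilar ⇒ trace-equivalent.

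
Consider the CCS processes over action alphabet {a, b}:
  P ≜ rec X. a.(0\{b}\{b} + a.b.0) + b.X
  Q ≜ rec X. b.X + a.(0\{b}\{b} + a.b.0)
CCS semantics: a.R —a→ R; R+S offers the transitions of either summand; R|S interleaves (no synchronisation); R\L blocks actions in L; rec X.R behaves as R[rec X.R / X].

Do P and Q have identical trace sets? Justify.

trace-equivalent

P's transition system — 4 states:
  p0 = rec X. a.(0\{b}\{b} + a.b.0) + b.X → --a--▸ p1, --b--▸ p0
  p1 = 0\{b}\{b} + a.b.0 → --a--▸ p2
  p2 = b.0 → --b--▸ p3
  p3 = 0 → ∅
Q's transition system — 4 states:
  q0 = rec X. b.X + a.(0\{b}\{b} + a.b.0) → --a--▸ q1, --b--▸ q0
  q1 = 0\{b}\{b} + a.b.0 → --a--▸ q2
  q2 = b.0 → --b--▸ q3
  q3 = 0 → ∅
Bisimilarity quotient blocks:
  B0 = {p0, q0}
  B1 = {p1, q1}
  B2 = {p2, q2}
  B3 = {p3, q3}
p0 ∈ B0, q0 ∈ B0 → same block
Bisimilar ⇒ trace-equivalent.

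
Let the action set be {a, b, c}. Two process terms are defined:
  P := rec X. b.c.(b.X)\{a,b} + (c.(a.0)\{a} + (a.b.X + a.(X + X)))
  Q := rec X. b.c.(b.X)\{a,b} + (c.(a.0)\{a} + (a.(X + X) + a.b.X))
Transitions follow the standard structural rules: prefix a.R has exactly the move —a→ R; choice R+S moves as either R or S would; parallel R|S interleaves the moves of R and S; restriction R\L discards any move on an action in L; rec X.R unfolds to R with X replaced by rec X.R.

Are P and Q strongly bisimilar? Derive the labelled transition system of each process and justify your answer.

YES

P's transition system — 6 states:
  m0 = rec X. b.c.(b.X)\{a,b} + (c.(a.0)\{a} + (a.b.X + a.(X + X))) → —a→ m1, —a→ m2, —b→ m3, —c→ m4
  m1 = (rec X. b.c.(b.X)\{a,b} + (c.(a.0)\{a} + (a.b.X + a.(X + X)))) + (rec X. b.c.(b.X)\{a,b} + (c.(a.0)\{a} + (a.b.X + a.(X + X)))) → —a→ m1, —a→ m2, —b→ m3, —c→ m4
  m2 = b.(rec X. b.c.(b.X)\{a,b} + (c.(a.0)\{a} + (a.b.X + a.(X + X)))) → —b→ m0
  m3 = c.(b.(rec X. b.c.(b.X)\{a,b} + (c.(a.0)\{a} + (a.b.X + a.(X + X)))))\{a,b} → —c→ m5
  m4 = (a.0)\{a} → (no moves)
  m5 = (b.(rec X. b.c.(b.X)\{a,b} + (c.(a.0)\{a} + (a.b.X + a.(X + X)))))\{a,b} → (no moves)
Q's transition system — 6 states:
  n0 = rec X. b.c.(b.X)\{a,b} + (c.(a.0)\{a} + (a.(X + X) + a.b.X)) → —a→ n1, —a→ n2, —b→ n3, —c→ n4
  n1 = (rec X. b.c.(b.X)\{a,b} + (c.(a.0)\{a} + (a.(X + X) + a.b.X))) + (rec X. b.c.(b.X)\{a,b} + (c.(a.0)\{a} + (a.(X + X) + a.b.X))) → —a→ n1, —a→ n2, —b→ n3, —c→ n4
  n2 = b.(rec X. b.c.(b.X)\{a,b} + (c.(a.0)\{a} + (a.(X + X) + a.b.X))) → —b→ n0
  n3 = c.(b.(rec X. b.c.(b.X)\{a,b} + (c.(a.0)\{a} + (a.(X + X) + a.b.X))))\{a,b} → —c→ n5
  n4 = (a.0)\{a} → (no moves)
  n5 = (b.(rec X. b.c.(b.X)\{a,b} + (c.(a.0)\{a} + (a.(X + X) + a.b.X))))\{a,b} → (no moves)
Partition-refinement fixed point:
  B0 = {m0, m1, n0, n1}
  B1 = {m4, m5, n4, n5}
  B2 = {m2, n2}
  B3 = {m3, n3}
m0 ∈ B0, n0 ∈ B0 → same block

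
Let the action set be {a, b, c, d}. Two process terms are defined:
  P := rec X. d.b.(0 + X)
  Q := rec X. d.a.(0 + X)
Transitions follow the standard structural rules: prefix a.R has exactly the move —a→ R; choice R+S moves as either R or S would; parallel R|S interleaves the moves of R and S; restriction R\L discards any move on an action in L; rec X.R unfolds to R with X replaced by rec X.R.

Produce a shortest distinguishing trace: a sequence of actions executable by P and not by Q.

db

LTS(P): 3 reachable states
  m0 = rec X. d.b.(0 + X) → --d--▸ m1
  m1 = b.(0 + (rec X. d.b.(0 + X))) → --b--▸ m2
  m2 = 0 + (rec X. d.b.(0 + X)) → --d--▸ m1
LTS(Q): 3 reachable states
  n0 = rec X. d.a.(0 + X) → --d--▸ n1
  n1 = a.(0 + (rec X. d.a.(0 + X))) → --a--▸ n2
  n2 = 0 + (rec X. d.a.(0 + X)) → --d--▸ n1
Run σ = ⟨db⟩ on P: start {m0}
  step 1 (d): {m1}
  step 2 (b): {m2}
  P completes σ.
Run σ = ⟨db⟩ on Q: start {n0}
  step 1 (d): {n1}
  step 2 (b): ∅ (Q stuck)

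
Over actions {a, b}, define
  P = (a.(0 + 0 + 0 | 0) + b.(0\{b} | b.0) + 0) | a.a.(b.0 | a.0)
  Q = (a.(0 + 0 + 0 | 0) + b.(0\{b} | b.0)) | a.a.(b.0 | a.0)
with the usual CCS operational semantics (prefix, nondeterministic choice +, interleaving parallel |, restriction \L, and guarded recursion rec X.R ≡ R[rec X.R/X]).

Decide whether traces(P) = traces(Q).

LTS(P): 24 reachable states
  u0 = (a.(0 + 0 + 0 | 0) + b.(0\{b} | b.0) + 0) | a.a.(b.0 | a.0) has moves -a-> u1, -a-> u2, -b-> u3
  u1 = (0 + 0 + 0 | 0) | a.a.(b.0 | a.0) has moves -a-> u4
  u2 = (a.(0 + 0 + 0 | 0) + b.(0\{b} | b.0) + 0) | a.(b.0 | a.0) has moves -a-> u4, -a-> u5, -b-> u6
  u3 = 0\{b} | b.0 | a.a.(b.0 | a.0) has moves -a-> u6, -b-> u7
  u4 = (0 + 0 + 0 | 0) | a.(b.0 | a.0) has moves -a-> u8
  u5 = (a.(0 + 0 + 0 | 0) + b.(0\{b} | b.0) + 0) | (b.0 | a.0) has moves -a-> u8, -a-> u9, -b-> u10, -b-> u11
  u6 = 0\{b} | b.0 | a.(b.0 | a.0) has moves -a-> u11, -b-> u12
  u7 = 0\{b} | 0 | a.a.(b.0 | a.0) has moves -a-> u12
  u8 = (0 + 0 + 0 | 0) | (b.0 | a.0) has moves -a-> u13, -b-> u14
  u9 = (a.(0 + 0 + 0 | 0) + b.(0\{b} | b.0) + 0) | (b.0 | 0) has moves -a-> u13, -b-> u15, -b-> u16
  u10 = (a.(0 + 0 + 0 | 0) + b.(0\{b} | b.0) + 0) | (0 | a.0) has moves -a-> u14, -a-> u15, -b-> u17
  u11 = 0\{b} | b.0 | (b.0 | a.0) has moves -a-> u16, -b-> u17, -b-> u18
  u12 = 0\{b} | 0 | a.(b.0 | a.0) has moves -a-> u18
  u13 = (0 + 0 + 0 | 0) | (b.0 | 0) has moves -b-> u19
  u14 = (0 + 0 + 0 | 0) | (0 | a.0) has moves -a-> u19
  u15 = (a.(0 + 0 + 0 | 0) + b.(0\{b} | b.0) + 0) | (0 | 0) has moves -a-> u19, -b-> u20
  u16 = 0\{b} | b.0 | (b.0 | 0) has moves -b-> u20, -b-> u21
  u17 = 0\{b} | b.0 | (0 | a.0) has moves -a-> u20, -b-> u22
  u18 = 0\{b} | 0 | (b.0 | a.0) has moves -a-> u21, -b-> u22
  u19 = (0 + 0 + 0 | 0) | (0 | 0) has moves deadlocked
  u20 = 0\{b} | b.0 | (0 | 0) has moves -b-> u23
  u21 = 0\{b} | 0 | (b.0 | 0) has moves -b-> u23
  u22 = 0\{b} | 0 | (0 | a.0) has moves -a-> u23
  u23 = 0\{b} | 0 | (0 | 0) has moves deadlocked
LTS(Q): 24 reachable states
  v0 = (a.(0 + 0 + 0 | 0) + b.(0\{b} | b.0)) | a.a.(b.0 | a.0) has moves -a-> v1, -a-> v2, -b-> v3
  v1 = (0 + 0 + 0 | 0) | a.a.(b.0 | a.0) has moves -a-> v4
  v2 = (a.(0 + 0 + 0 | 0) + b.(0\{b} | b.0)) | a.(b.0 | a.0) has moves -a-> v4, -a-> v5, -b-> v6
  v3 = 0\{b} | b.0 | a.a.(b.0 | a.0) has moves -a-> v6, -b-> v7
  v4 = (0 + 0 + 0 | 0) | a.(b.0 | a.0) has moves -a-> v8
  v5 = (a.(0 + 0 + 0 | 0) + b.(0\{b} | b.0)) | (b.0 | a.0) has moves -a-> v8, -a-> v9, -b-> v10, -b-> v11
  v6 = 0\{b} | b.0 | a.(b.0 | a.0) has moves -a-> v11, -b-> v12
  v7 = 0\{b} | 0 | a.a.(b.0 | a.0) has moves -a-> v12
  v8 = (0 + 0 + 0 | 0) | (b.0 | a.0) has moves -a-> v13, -b-> v14
  v9 = (a.(0 + 0 + 0 | 0) + b.(0\{b} | b.0)) | (b.0 | 0) has moves -a-> v13, -b-> v15, -b-> v16
  v10 = (a.(0 + 0 + 0 | 0) + b.(0\{b} | b.0)) | (0 | a.0) has moves -a-> v14, -a-> v15, -b-> v17
  v11 = 0\{b} | b.0 | (b.0 | a.0) has moves -a-> v16, -b-> v17, -b-> v18
  v12 = 0\{b} | 0 | a.(b.0 | a.0) has moves -a-> v18
  v13 = (0 + 0 + 0 | 0) | (b.0 | 0) has moves -b-> v19
  v14 = (0 + 0 + 0 | 0) | (0 | a.0) has moves -a-> v19
  v15 = (a.(0 + 0 + 0 | 0) + b.(0\{b} | b.0)) | (0 | 0) has moves -a-> v19, -b-> v20
  v16 = 0\{b} | b.0 | (b.0 | 0) has moves -b-> v20, -b-> v21
  v17 = 0\{b} | b.0 | (0 | a.0) has moves -a-> v20, -b-> v22
  v18 = 0\{b} | 0 | (b.0 | a.0) has moves -a-> v21, -b-> v22
  v19 = (0 + 0 + 0 | 0) | (0 | 0) has moves deadlocked
  v20 = 0\{b} | b.0 | (0 | 0) has moves -b-> v23
  v21 = 0\{b} | 0 | (b.0 | 0) has moves -b-> v23
  v22 = 0\{b} | 0 | (0 | a.0) has moves -a-> v23
  v23 = 0\{b} | 0 | (0 | 0) has moves deadlocked
Partition-refinement fixed point:
  B0 = {u0, v0}
  B1 = {u2, v2}
  B2 = {u5, v5}
  B3 = {u10, v10}
  B4 = {u15, v15}
  B5 = {u13, u20, u21, v13, v20, v21}
  B6 = {u19, u23, v19, v23}
  B7 = {u17, u18, u8, v17, v18, v8}
  B8 = {u14, u22, v14, v22}
  B9 = {u9, v9}
  B10 = {u16, v16}
  B11 = {u11, v11}
  B12 = {u12, u4, v12, v4}
  B13 = {u6, v6}
  B14 = {u3, v3}
  B15 = {u1, u7, v1, v7}
u0 ∈ B0, v0 ∈ B0 → same block
Bisimilar ⇒ trace-equivalent.

YES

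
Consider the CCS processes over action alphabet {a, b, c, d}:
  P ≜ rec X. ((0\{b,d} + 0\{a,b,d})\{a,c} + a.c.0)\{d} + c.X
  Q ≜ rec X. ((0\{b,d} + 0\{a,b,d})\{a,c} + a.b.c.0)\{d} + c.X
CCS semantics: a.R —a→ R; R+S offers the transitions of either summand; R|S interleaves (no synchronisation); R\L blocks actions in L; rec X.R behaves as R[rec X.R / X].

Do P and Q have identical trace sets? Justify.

Reachable graph of P (3 states):
  u0 = rec X. ((0\{b,d} + 0\{a,b,d})\{a,c} + a.c.0)\{d} + c.X | =a=> u1, =c=> u0
  u1 = (c.0)\{d} | =c=> u2
  u2 = 0\{d} | stopped
Reachable graph of Q (4 states):
  v0 = rec X. ((0\{b,d} + 0\{a,b,d})\{a,c} + a.b.c.0)\{d} + c.X | =a=> v1, =c=> v0
  v1 = (b.c.0)\{d} | =b=> v2
  v2 = (c.0)\{d} | =c=> v3
  v3 = 0\{d} | stopped
Executing ac from P (initial set {u0}):
  step 1 (a): {u1}
  step 2 (c): {u2}
  — P admits the full trace.
Executing ac from Q (initial set {v0}):
  step 1 (a): {v1}
  step 2 (c): ∅ (Q stuck)

trace-distinct — witness ⟨ac⟩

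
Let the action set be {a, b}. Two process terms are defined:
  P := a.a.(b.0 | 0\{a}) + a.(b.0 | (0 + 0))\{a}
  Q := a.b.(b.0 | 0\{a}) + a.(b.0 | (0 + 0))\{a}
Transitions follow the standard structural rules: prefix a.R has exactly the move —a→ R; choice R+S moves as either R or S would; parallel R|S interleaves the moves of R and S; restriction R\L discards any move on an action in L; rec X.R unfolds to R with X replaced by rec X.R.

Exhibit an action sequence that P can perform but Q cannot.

Reachable graph of P (6 states):
  p0 = a.a.(b.0 | 0\{a}) + a.(b.0 | (0 + 0))\{a} | --a--▸ p1, --a--▸ p2
  p1 = (b.0 | (0 + 0))\{a} | --b--▸ p3
  p2 = a.(b.0 | 0\{a}) | --a--▸ p4
  p3 = (0 | (0 + 0))\{a} | ·
  p4 = b.0 | 0\{a} | --b--▸ p5
  p5 = 0 | 0\{a} | ·
Reachable graph of Q (6 states):
  q0 = a.b.(b.0 | 0\{a}) + a.(b.0 | (0 + 0))\{a} | --a--▸ q1, --a--▸ q2
  q1 = (b.0 | (0 + 0))\{a} | --b--▸ q3
  q2 = b.(b.0 | 0\{a}) | --b--▸ q4
  q3 = (0 | (0 + 0))\{a} | ·
  q4 = b.0 | 0\{a} | --b--▸ q5
  q5 = 0 | 0\{a} | ·
Executing aa from P (initial set {p0}):
  after a @ step 1: {p1, p2}
  after a @ step 2: {p4}
  — P admits the full trace.
Executing aa from Q (initial set {q0}):
  after a @ step 1: {q1, q2}
  after a @ step 2: ∅ (Q stuck)

aa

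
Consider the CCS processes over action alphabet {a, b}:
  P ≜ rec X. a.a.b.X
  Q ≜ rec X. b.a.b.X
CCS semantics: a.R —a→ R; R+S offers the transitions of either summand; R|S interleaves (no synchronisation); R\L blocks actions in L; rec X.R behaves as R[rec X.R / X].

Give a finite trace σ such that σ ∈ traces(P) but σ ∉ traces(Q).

LTS(P): 3 reachable states
  u0 = rec X. a.a.b.X ⊢ ··a··> u1
  u1 = a.b.(rec X. a.a.b.X) ⊢ ··a··> u2
  u2 = b.(rec X. a.a.b.X) ⊢ ··b··> u0
LTS(Q): 3 reachable states
  v0 = rec X. b.a.b.X ⊢ ··b··> v1
  v1 = a.b.(rec X. b.a.b.X) ⊢ ··a··> v2
  v2 = b.(rec X. b.a.b.X) ⊢ ··b··> v0
Trace ⟨a⟩ through P, begin at {u0}:
  after a @ step 1: {u1}
  P completes σ.
Trace ⟨a⟩ through Q, begin at {v0}:
  after a @ step 1: ∅ (Q stuck)

a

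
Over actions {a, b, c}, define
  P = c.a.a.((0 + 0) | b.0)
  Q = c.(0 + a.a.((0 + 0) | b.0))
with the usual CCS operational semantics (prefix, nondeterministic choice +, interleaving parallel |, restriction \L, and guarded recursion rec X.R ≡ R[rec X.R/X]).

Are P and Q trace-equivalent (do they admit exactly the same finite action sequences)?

Reachable graph of P (5 states):
  p0 = c.a.a.((0 + 0) | b.0) has moves =c=> p1
  p1 = a.a.((0 + 0) | b.0) has moves =a=> p2
  p2 = a.((0 + 0) | b.0) has moves =a=> p3
  p3 = (0 + 0) | b.0 has moves =b=> p4
  p4 = (0 + 0) | 0 has moves deadlocked
Reachable graph of Q (5 states):
  q0 = c.(0 + a.a.((0 + 0) | b.0)) has moves =c=> q1
  q1 = 0 + a.a.((0 + 0) | b.0) has moves =a=> q2
  q2 = a.((0 + 0) | b.0) has moves =a=> q3
  q3 = (0 + 0) | b.0 has moves =b=> q4
  q4 = (0 + 0) | 0 has moves deadlocked
Coarsest stable partition (strong bisimilarity classes):
  B0 = {p0, q0}
  B1 = {p1, q1}
  B2 = {p2, q2}
  B3 = {p3, q3}
  B4 = {p4, q4}
p0 ∈ B0, q0 ∈ B0 → same block
Bisimilar ⇒ trace-equivalent.

YES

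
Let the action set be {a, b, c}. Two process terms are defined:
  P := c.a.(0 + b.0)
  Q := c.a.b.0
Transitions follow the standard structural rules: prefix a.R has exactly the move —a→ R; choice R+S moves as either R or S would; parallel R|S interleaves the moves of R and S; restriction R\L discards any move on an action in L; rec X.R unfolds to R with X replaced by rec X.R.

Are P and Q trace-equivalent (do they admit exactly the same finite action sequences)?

YES

Reachable graph of P (4 states):
  s0 = c.a.(0 + b.0) has moves -c-> s1
  s1 = a.(0 + b.0) has moves -a-> s2
  s2 = 0 + b.0 has moves -b-> s3
  s3 = 0 has moves ·
Reachable graph of Q (4 states):
  t0 = c.a.b.0 has moves -c-> t1
  t1 = a.b.0 has moves -a-> t2
  t2 = b.0 has moves -b-> t3
  t3 = 0 has moves ·
Coarsest stable partition (strong bisimilarity classes):
  B0 = {s0, t0}
  B1 = {s1, t1}
  B2 = {s2, t2}
  B3 = {s3, t3}
s0 ∈ B0, t0 ∈ B0 → same block
Bisimilar ⇒ trace-equivalent.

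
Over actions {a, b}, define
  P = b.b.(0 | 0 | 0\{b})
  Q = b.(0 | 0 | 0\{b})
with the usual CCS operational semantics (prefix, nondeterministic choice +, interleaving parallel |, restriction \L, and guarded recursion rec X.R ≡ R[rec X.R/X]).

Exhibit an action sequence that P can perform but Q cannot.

bb

P's transition system — 3 states:
  m0 = b.b.(0 | 0 | 0\{b}) :: -b-> m1
  m1 = b.(0 | 0 | 0\{b}) :: -b-> m2
  m2 = 0 | 0 | 0\{b} :: ·
Q's transition system — 2 states:
  n0 = b.(0 | 0 | 0\{b}) :: -b-> n1
  n1 = 0 | 0 | 0\{b} :: ·
Trace ⟨bb⟩ through P, begin at {m0}:
  after b @ step 1: {m1}
  after b @ step 2: {m2}
  ✓ P
Trace ⟨bb⟩ through Q, begin at {n0}:
  after b @ step 1: {n1}
  after b @ step 2: ∅ (Q stuck)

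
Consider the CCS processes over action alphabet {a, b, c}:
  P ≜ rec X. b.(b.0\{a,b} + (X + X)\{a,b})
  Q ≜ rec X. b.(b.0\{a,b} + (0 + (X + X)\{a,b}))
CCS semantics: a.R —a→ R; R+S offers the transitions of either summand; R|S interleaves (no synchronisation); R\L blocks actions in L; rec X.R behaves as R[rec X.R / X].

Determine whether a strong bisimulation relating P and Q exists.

LTS(P): 3 reachable states
  s0 = rec X. b.(b.0\{a,b} + (X + X)\{a,b}) | --b--▸ s1
  s1 = b.0\{a,b} + ((rec X. b.(b.0\{a,b} + (X + X)\{a,b})) + (rec X. b.(b.0\{a,b} + (X + X)\{a,b})))\{a,b} | --b--▸ s2
  s2 = 0\{a,b} | stopped
LTS(Q): 3 reachable states
  t0 = rec X. b.(b.0\{a,b} + (0 + (X + X)\{a,b})) | --b--▸ t1
  t1 = b.0\{a,b} + (0 + ((rec X. b.(b.0\{a,b} + (0 + (X + X)\{a,b}))) + (rec X. b.(b.0\{a,b} + (0 + (X + X)\{a,b}))))\{a,b}) | --b--▸ t2
  t2 = 0\{a,b} | stopped
Bisimilarity quotient blocks:
  B0 = {s0, t0}
  B1 = {s1, t1}
  B2 = {s2, t2}
s0 ∈ B0, t0 ∈ B0 → same block

P ~ Q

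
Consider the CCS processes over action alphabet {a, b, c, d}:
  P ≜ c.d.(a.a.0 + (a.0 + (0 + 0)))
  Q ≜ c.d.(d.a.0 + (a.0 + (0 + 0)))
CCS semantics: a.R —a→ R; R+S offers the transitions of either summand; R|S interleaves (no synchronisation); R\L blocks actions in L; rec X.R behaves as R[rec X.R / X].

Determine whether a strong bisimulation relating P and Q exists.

LTS(P): 5 reachable states
  u0 = c.d.(a.a.0 + (a.0 + (0 + 0))) :: ··c··> u1
  u1 = d.(a.a.0 + (a.0 + (0 + 0))) :: ··d··> u2
  u2 = a.a.0 + (a.0 + (0 + 0)) :: ··a··> u3, ··a··> u4
  u3 = 0 :: stopped
  u4 = a.0 :: ··a··> u3
LTS(Q): 5 reachable states
  v0 = c.d.(d.a.0 + (a.0 + (0 + 0))) :: ··c··> v1
  v1 = d.(d.a.0 + (a.0 + (0 + 0))) :: ··d··> v2
  v2 = d.a.0 + (a.0 + (0 + 0)) :: ··a··> v3, ··d··> v4
  v3 = 0 :: stopped
  v4 = a.0 :: ··a··> v3
Partition-refinement fixed point:
  B0 = {u0}
  B1 = {u1}
  B2 = {u2}
  B3 = {u3, v3}
  B4 = {u4, v4}
  B5 = {v0}
  B6 = {v1}
  B7 = {v2}
u0 ∈ B0, v0 ∈ B5 → different blocks

P ≁ Q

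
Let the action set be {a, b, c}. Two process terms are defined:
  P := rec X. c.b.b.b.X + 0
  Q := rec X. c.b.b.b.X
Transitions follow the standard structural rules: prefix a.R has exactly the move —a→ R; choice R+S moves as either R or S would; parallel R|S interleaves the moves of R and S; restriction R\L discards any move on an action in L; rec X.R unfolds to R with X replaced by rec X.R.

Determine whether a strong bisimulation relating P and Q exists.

Reachable graph of P (4 states):
  p0 = rec X. c.b.b.b.X + 0 has moves --c--▸ p1
  p1 = b.b.b.(rec X. c.b.b.b.X + 0) has moves --b--▸ p2
  p2 = b.b.(rec X. c.b.b.b.X + 0) has moves --b--▸ p3
  p3 = b.(rec X. c.b.b.b.X + 0) has moves --b--▸ p0
Reachable graph of Q (4 states):
  q0 = rec X. c.b.b.b.X has moves --c--▸ q1
  q1 = b.b.b.(rec X. c.b.b.b.X) has moves --b--▸ q2
  q2 = b.b.(rec X. c.b.b.b.X) has moves --b--▸ q3
  q3 = b.(rec X. c.b.b.b.X) has moves --b--▸ q0
Partition-refinement fixed point:
  B0 = {p0, q0}
  B1 = {p1, q1}
  B2 = {p2, q2}
  B3 = {p3, q3}
p0 ∈ B0, q0 ∈ B0 → same block

YES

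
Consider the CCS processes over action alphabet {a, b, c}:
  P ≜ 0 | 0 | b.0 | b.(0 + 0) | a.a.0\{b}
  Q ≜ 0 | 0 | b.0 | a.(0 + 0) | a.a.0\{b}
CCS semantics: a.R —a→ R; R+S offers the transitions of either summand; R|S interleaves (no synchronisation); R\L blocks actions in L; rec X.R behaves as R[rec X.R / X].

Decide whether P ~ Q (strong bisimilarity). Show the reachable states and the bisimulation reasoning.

P ≁ Q

Reachable graph of P (12 states):
  m0 = 0 | 0 | b.0 | b.(0 + 0) | a.a.0\{b} :: =a=> m1, =b=> m2, =b=> m3
  m1 = 0 | 0 | b.0 | b.(0 + 0) | a.0\{b} :: =a=> m4, =b=> m5, =b=> m6
  m2 = 0 | 0 | 0 | b.(0 + 0) | a.a.0\{b} :: =a=> m5, =b=> m7
  m3 = 0 | 0 | b.0 | (0 + 0) | a.a.0\{b} :: =a=> m6, =b=> m7
  m4 = 0 | 0 | b.0 | b.(0 + 0) | 0\{b} :: =b=> m8, =b=> m9
  m5 = 0 | 0 | 0 | b.(0 + 0) | a.0\{b} :: =a=> m8, =b=> m10
  m6 = 0 | 0 | b.0 | (0 + 0) | a.0\{b} :: =a=> m9, =b=> m10
  m7 = 0 | 0 | 0 | (0 + 0) | a.a.0\{b} :: =a=> m10
  m8 = 0 | 0 | 0 | b.(0 + 0) | 0\{b} :: =b=> m11
  m9 = 0 | 0 | b.0 | (0 + 0) | 0\{b} :: =b=> m11
  m10 = 0 | 0 | 0 | (0 + 0) | a.0\{b} :: =a=> m11
  m11 = 0 | 0 | 0 | (0 + 0) | 0\{b} :: ·
Reachable graph of Q (12 states):
  n0 = 0 | 0 | b.0 | a.(0 + 0) | a.a.0\{b} :: =a=> n1, =a=> n2, =b=> n3
  n1 = 0 | 0 | b.0 | (0 + 0) | a.a.0\{b} :: =a=> n4, =b=> n5
  n2 = 0 | 0 | b.0 | a.(0 + 0) | a.0\{b} :: =a=> n4, =a=> n6, =b=> n7
  n3 = 0 | 0 | 0 | a.(0 + 0) | a.a.0\{b} :: =a=> n5, =a=> n7
  n4 = 0 | 0 | b.0 | (0 + 0) | a.0\{b} :: =a=> n8, =b=> n9
  n5 = 0 | 0 | 0 | (0 + 0) | a.a.0\{b} :: =a=> n9
  n6 = 0 | 0 | b.0 | a.(0 + 0) | 0\{b} :: =a=> n8, =b=> n10
  n7 = 0 | 0 | 0 | a.(0 + 0) | a.0\{b} :: =a=> n10, =a=> n9
  n8 = 0 | 0 | b.0 | (0 + 0) | 0\{b} :: =b=> n11
  n9 = 0 | 0 | 0 | (0 + 0) | a.0\{b} :: =a=> n11
  n10 = 0 | 0 | 0 | a.(0 + 0) | 0\{b} :: =a=> n11
  n11 = 0 | 0 | 0 | (0 + 0) | 0\{b} :: ·
Partition-refinement fixed point:
  B0 = {m0}
  B1 = {m1}
  B2 = {m5, m6, n4, n6}
  B3 = {m10, n10, n9}
  B4 = {m11, n11}
  B5 = {m8, m9, n8}
  B6 = {m4}
  B7 = {m2, m3, n1, n2}
  B8 = {m7, n5, n7}
  B9 = {n0}
  B10 = {n3}
m0 ∈ B0, n0 ∈ B9 → different blocks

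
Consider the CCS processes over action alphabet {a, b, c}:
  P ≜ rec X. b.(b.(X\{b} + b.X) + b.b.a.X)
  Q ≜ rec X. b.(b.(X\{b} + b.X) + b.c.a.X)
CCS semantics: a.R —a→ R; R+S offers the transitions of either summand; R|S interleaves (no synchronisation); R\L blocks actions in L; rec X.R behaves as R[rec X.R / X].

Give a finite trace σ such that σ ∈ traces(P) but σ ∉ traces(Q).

bbba

Reachable graph of P (5 states):
  m0 = rec X. b.(b.(X\{b} + b.X) + b.b.a.X) ⊢ -b-> m1
  m1 = b.((rec X. b.(b.(X\{b} + b.X) + b.b.a.X))\{b} + b.(rec X. b.(b.(X\{b} + b.X) + b.b.a.X))) + b.b.a.(rec X. b.(b.(X\{b} + b.X) + b.b.a.X)) ⊢ -b-> m2, -b-> m3
  m2 = (rec X. b.(b.(X\{b} + b.X) + b.b.a.X))\{b} + b.(rec X. b.(b.(X\{b} + b.X) + b.b.a.X)) ⊢ -b-> m0
  m3 = b.a.(rec X. b.(b.(X\{b} + b.X) + b.b.a.X)) ⊢ -b-> m4
  m4 = a.(rec X. b.(b.(X\{b} + b.X) + b.b.a.X)) ⊢ -a-> m0
Reachable graph of Q (5 states):
  n0 = rec X. b.(b.(X\{b} + b.X) + b.c.a.X) ⊢ -b-> n1
  n1 = b.((rec X. b.(b.(X\{b} + b.X) + b.c.a.X))\{b} + b.(rec X. b.(b.(X\{b} + b.X) + b.c.a.X))) + b.c.a.(rec X. b.(b.(X\{b} + b.X) + b.c.a.X)) ⊢ -b-> n2, -b-> n3
  n2 = (rec X. b.(b.(X\{b} + b.X) + b.c.a.X))\{b} + b.(rec X. b.(b.(X\{b} + b.X) + b.c.a.X)) ⊢ -b-> n0
  n3 = c.a.(rec X. b.(b.(X\{b} + b.X) + b.c.a.X)) ⊢ -c-> n4
  n4 = a.(rec X. b.(b.(X\{b} + b.X) + b.c.a.X)) ⊢ -a-> n0
Trace ⟨bbba⟩ through P, begin at {m0}:
  [1] b ⇒ {m1}
  [2] b ⇒ {m2, m3}
  [3] b ⇒ {m0, m4}
  [4] a ⇒ {m0}
  ✓ P
Trace ⟨bbba⟩ through Q, begin at {n0}:
  [1] b ⇒ {n1}
  [2] b ⇒ {n2, n3}
  [3] b ⇒ {n0}
  [4] a ⇒ no successor for Q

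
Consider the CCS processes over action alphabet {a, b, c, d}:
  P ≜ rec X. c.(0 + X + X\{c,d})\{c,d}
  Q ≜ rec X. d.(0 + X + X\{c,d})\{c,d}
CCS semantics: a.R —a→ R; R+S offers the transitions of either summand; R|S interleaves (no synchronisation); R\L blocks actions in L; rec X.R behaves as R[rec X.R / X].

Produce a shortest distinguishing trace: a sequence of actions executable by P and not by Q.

LTS(P): 2 reachable states
  u0 = rec X. c.(0 + X + X\{c,d})\{c,d} :: =c=> u1
  u1 = (0 + (rec X. c.(0 + X + X\{c,d})\{c,d}) + (rec X. c.(0 + X + X\{c,d})\{c,d})\{c,d})\{c,d} :: deadlocked
LTS(Q): 2 reachable states
  v0 = rec X. d.(0 + X + X\{c,d})\{c,d} :: =d=> v1
  v1 = (0 + (rec X. d.(0 + X + X\{c,d})\{c,d}) + (rec X. d.(0 + X + X\{c,d})\{c,d})\{c,d})\{c,d} :: deadlocked
Executing c from P (initial set {u0}):
  after c @ step 1: {u1}
  ✓ P
Executing c from Q (initial set {v0}):
  after c @ step 1: no successor for Q

c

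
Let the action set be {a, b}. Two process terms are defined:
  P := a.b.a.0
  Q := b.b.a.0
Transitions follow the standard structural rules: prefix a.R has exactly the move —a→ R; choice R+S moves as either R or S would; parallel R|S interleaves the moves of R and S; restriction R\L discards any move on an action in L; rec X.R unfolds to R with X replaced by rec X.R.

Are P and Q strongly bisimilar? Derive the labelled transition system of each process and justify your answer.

NO

LTS(P): 4 reachable states
  p0 = a.b.a.0 → --a--▸ p1
  p1 = b.a.0 → --b--▸ p2
  p2 = a.0 → --a--▸ p3
  p3 = 0 → ∅
LTS(Q): 4 reachable states
  q0 = b.b.a.0 → --b--▸ q1
  q1 = b.a.0 → --b--▸ q2
  q2 = a.0 → --a--▸ q3
  q3 = 0 → ∅
Coarsest stable partition (strong bisimilarity classes):
  B0 = {p0}
  B1 = {p1, q1}
  B2 = {p2, q2}
  B3 = {p3, q3}
  B4 = {q0}
p0 ∈ B0, q0 ∈ B4 → different blocks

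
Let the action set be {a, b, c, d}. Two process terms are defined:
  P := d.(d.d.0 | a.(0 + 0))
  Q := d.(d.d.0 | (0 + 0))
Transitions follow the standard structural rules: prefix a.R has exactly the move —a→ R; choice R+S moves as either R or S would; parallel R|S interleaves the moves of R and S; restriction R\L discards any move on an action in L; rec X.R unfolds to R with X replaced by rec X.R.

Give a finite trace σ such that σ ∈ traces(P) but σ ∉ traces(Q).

Reachable graph of P (7 states):
  m0 = d.(d.d.0 | a.(0 + 0)) | —d→ m1
  m1 = d.d.0 | a.(0 + 0) | —a→ m2, —d→ m3
  m2 = d.d.0 | (0 + 0) | —d→ m4
  m3 = d.0 | a.(0 + 0) | —a→ m4, —d→ m5
  m4 = d.0 | (0 + 0) | —d→ m6
  m5 = 0 | a.(0 + 0) | —a→ m6
  m6 = 0 | (0 + 0) | (no moves)
Reachable graph of Q (4 states):
  n0 = d.(d.d.0 | (0 + 0)) | —d→ n1
  n1 = d.d.0 | (0 + 0) | —d→ n2
  n2 = d.0 | (0 + 0) | —d→ n3
  n3 = 0 | (0 + 0) | (no moves)
Trace ⟨da⟩ through P, begin at {m0}:
  step 1 (d): {m1}
  step 2 (a): {m2}
  — P admits the full trace.
Trace ⟨da⟩ through Q, begin at {n0}:
  step 1 (d): {n1}
  step 2 (a): no successor for Q

da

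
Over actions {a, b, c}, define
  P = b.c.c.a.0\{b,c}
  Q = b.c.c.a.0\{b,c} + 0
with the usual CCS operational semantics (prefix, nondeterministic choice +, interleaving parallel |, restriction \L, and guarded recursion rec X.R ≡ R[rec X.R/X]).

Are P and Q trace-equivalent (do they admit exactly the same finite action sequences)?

YES

LTS(P): 5 reachable states
  s0 = b.c.c.a.0\{b,c} | —b→ s1
  s1 = c.c.a.0\{b,c} | —c→ s2
  s2 = c.a.0\{b,c} | —c→ s3
  s3 = a.0\{b,c} | —a→ s4
  s4 = 0\{b,c} | stopped
LTS(Q): 5 reachable states
  t0 = b.c.c.a.0\{b,c} + 0 | —b→ t1
  t1 = c.c.a.0\{b,c} | —c→ t2
  t2 = c.a.0\{b,c} | —c→ t3
  t3 = a.0\{b,c} | —a→ t4
  t4 = 0\{b,c} | stopped
Bisimilarity quotient blocks:
  B0 = {s0, t0}
  B1 = {s1, t1}
  B2 = {s2, t2}
  B3 = {s3, t3}
  B4 = {s4, t4}
s0 ∈ B0, t0 ∈ B0 → same block
Bisimilar ⇒ trace-equivalent.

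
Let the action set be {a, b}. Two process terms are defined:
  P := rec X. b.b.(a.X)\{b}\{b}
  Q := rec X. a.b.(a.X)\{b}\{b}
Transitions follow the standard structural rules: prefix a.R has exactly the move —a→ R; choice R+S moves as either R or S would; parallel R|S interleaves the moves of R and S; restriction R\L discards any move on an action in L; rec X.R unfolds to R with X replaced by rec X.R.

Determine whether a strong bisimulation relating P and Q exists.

LTS(P): 4 reachable states
  u0 = rec X. b.b.(a.X)\{b}\{b} has moves —b→ u1
  u1 = b.(a.(rec X. b.b.(a.X)\{b}\{b}))\{b}\{b} has moves —b→ u2
  u2 = (a.(rec X. b.b.(a.X)\{b}\{b}))\{b}\{b} has moves —a→ u3
  u3 = (rec X. b.b.(a.X)\{b}\{b})\{b}\{b} has moves ∅
LTS(Q): 5 reachable states
  v0 = rec X. a.b.(a.X)\{b}\{b} has moves —a→ v1
  v1 = b.(a.(rec X. a.b.(a.X)\{b}\{b}))\{b}\{b} has moves —b→ v2
  v2 = (a.(rec X. a.b.(a.X)\{b}\{b}))\{b}\{b} has moves —a→ v3
  v3 = (rec X. a.b.(a.X)\{b}\{b})\{b}\{b} has moves —a→ v4
  v4 = (b.(a.(rec X. a.b.(a.X)\{b}\{b}))\{b}\{b})\{b}\{b} has moves ∅
Coarsest stable partition (strong bisimilarity classes):
  B0 = {u0}
  B1 = {u1}
  B2 = {u2, v3}
  B3 = {u3, v4}
  B4 = {v0}
  B5 = {v1}
  B6 = {v2}
u0 ∈ B0, v0 ∈ B4 → different blocks

not bisimilar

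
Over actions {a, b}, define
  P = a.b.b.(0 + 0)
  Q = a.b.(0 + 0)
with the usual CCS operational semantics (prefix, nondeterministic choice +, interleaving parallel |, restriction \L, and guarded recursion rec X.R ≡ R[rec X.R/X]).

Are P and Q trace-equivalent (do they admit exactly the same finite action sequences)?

LTS(P): 4 reachable states
  p0 = a.b.b.(0 + 0) ⊢ -a-> p1
  p1 = b.b.(0 + 0) ⊢ -b-> p2
  p2 = b.(0 + 0) ⊢ -b-> p3
  p3 = 0 + 0 ⊢ stopped
LTS(Q): 3 reachable states
  q0 = a.b.(0 + 0) ⊢ -a-> q1
  q1 = b.(0 + 0) ⊢ -b-> q2
  q2 = 0 + 0 ⊢ stopped
Trace ⟨abb⟩ through P, begin at {p0}:
  step 1 (a): {p1}
  step 2 (b): {p2}
  step 3 (b): {p3}
  — P admits the full trace.
Trace ⟨abb⟩ through Q, begin at {q0}:
  step 1 (a): {q1}
  step 2 (b): {q2}
  step 3 (b): ∅ (Q stuck)

NO — witness ⟨abb⟩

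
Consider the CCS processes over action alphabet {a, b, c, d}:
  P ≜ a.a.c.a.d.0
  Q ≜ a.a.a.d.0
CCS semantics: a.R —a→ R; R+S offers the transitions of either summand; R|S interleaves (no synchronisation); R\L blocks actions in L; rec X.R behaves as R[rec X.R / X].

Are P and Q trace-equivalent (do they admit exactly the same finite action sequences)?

trace-distinct — witness ⟨aac⟩

Reachable graph of P (6 states):
  m0 = a.a.c.a.d.0 :: -a-> m1
  m1 = a.c.a.d.0 :: -a-> m2
  m2 = c.a.d.0 :: -c-> m3
  m3 = a.d.0 :: -a-> m4
  m4 = d.0 :: -d-> m5
  m5 = 0 :: (no moves)
Reachable graph of Q (5 states):
  n0 = a.a.a.d.0 :: -a-> n1
  n1 = a.a.d.0 :: -a-> n2
  n2 = a.d.0 :: -a-> n3
  n3 = d.0 :: -d-> n4
  n4 = 0 :: (no moves)
Executing aac from P (initial set {m0}):
  step 1 (a): {m1}
  step 2 (a): {m2}
  step 3 (c): {m3}
  — P admits the full trace.
Executing aac from Q (initial set {n0}):
  step 1 (a): {n1}
  step 2 (a): {n2}
  step 3 (c): ∅ (Q stuck)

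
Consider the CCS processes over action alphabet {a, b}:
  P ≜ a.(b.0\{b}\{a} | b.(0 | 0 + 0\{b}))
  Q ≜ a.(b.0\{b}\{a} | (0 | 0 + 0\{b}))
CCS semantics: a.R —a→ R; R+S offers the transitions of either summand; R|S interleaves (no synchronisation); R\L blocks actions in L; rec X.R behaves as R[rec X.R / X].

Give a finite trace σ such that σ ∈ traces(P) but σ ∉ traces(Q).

abb

Reachable graph of P (5 states):
  s0 = a.(b.0\{b}\{a} | b.(0 | 0 + 0\{b})) → =a=> s1
  s1 = b.0\{b}\{a} | b.(0 | 0 + 0\{b}) → =b=> s2, =b=> s3
  s2 = 0\{b}\{a} | b.(0 | 0 + 0\{b}) → =b=> s4
  s3 = b.0\{b}\{a} | (0 | 0 + 0\{b}) → =b=> s4
  s4 = 0\{b}\{a} | (0 | 0 + 0\{b}) → ∅
Reachable graph of Q (3 states):
  t0 = a.(b.0\{b}\{a} | (0 | 0 + 0\{b})) → =a=> t1
  t1 = b.0\{b}\{a} | (0 | 0 + 0\{b}) → =b=> t2
  t2 = 0\{b}\{a} | (0 | 0 + 0\{b}) → ∅
Trace ⟨abb⟩ through P, begin at {s0}:
  [1] a ⇒ {s1}
  [2] b ⇒ {s2, s3}
  [3] b ⇒ {s4}
  ✓ P
Trace ⟨abb⟩ through Q, begin at {t0}:
  [1] a ⇒ {t1}
  [2] b ⇒ {t2}
  [3] b ⇒ ∅ (Q stuck)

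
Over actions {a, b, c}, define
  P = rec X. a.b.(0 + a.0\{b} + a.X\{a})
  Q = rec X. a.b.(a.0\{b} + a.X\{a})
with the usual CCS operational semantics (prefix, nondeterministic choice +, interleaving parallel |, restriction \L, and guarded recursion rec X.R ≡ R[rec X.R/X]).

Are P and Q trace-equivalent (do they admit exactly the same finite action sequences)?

YES

LTS(P): 5 reachable states
  s0 = rec X. a.b.(0 + a.0\{b} + a.X\{a}) :: ··a··> s1
  s1 = b.(0 + a.0\{b} + a.(rec X. a.b.(0 + a.0\{b} + a.X\{a}))\{a}) :: ··b··> s2
  s2 = 0 + a.0\{b} + a.(rec X. a.b.(0 + a.0\{b} + a.X\{a}))\{a} :: ··a··> s3, ··a··> s4
  s3 = (rec X. a.b.(0 + a.0\{b} + a.X\{a}))\{a} :: ·
  s4 = 0\{b} :: ·
LTS(Q): 5 reachable states
  t0 = rec X. a.b.(a.0\{b} + a.X\{a}) :: ··a··> t1
  t1 = b.(a.0\{b} + a.(rec X. a.b.(a.0\{b} + a.X\{a}))\{a}) :: ··b··> t2
  t2 = a.0\{b} + a.(rec X. a.b.(a.0\{b} + a.X\{a}))\{a} :: ··a··> t3, ··a··> t4
  t3 = (rec X. a.b.(a.0\{b} + a.X\{a}))\{a} :: ·
  t4 = 0\{b} :: ·
Coarsest stable partition (strong bisimilarity classes):
  B0 = {s0, t0}
  B1 = {s1, t1}
  B2 = {s2, t2}
  B3 = {s3, s4, t3, t4}
s0 ∈ B0, t0 ∈ B0 → same block
Bisimilar ⇒ trace-equivalent.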